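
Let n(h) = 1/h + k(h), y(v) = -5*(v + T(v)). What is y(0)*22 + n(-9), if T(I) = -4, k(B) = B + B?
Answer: 3797/9 ≈ 421.89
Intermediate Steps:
k(B) = 2*B
y(v) = 20 - 5*v (y(v) = -5*(v - 4) = -5*(-4 + v) = 20 - 5*v)
n(h) = 1/h + 2*h
y(0)*22 + n(-9) = (20 - 5*0)*22 + (1/(-9) + 2*(-9)) = (20 + 0)*22 + (-1/9 - 18) = 20*22 - 163/9 = 440 - 163/9 = 3797/9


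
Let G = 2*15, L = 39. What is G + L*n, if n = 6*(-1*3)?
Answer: -672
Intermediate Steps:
G = 30
n = -18 (n = 6*(-3) = -18)
G + L*n = 30 + 39*(-18) = 30 - 702 = -672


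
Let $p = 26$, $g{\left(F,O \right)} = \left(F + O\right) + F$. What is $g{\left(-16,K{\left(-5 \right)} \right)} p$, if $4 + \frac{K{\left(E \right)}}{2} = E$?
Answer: $-1300$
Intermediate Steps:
$K{\left(E \right)} = -8 + 2 E$
$g{\left(F,O \right)} = O + 2 F$
$g{\left(-16,K{\left(-5 \right)} \right)} p = \left(\left(-8 + 2 \left(-5\right)\right) + 2 \left(-16\right)\right) 26 = \left(\left(-8 - 10\right) - 32\right) 26 = \left(-18 - 32\right) 26 = \left(-50\right) 26 = -1300$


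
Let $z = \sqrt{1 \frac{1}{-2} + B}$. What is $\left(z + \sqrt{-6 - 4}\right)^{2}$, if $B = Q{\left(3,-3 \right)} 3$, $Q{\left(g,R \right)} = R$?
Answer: $- \frac{39}{2} - 2 \sqrt{95} \approx -38.994$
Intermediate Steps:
$B = -9$ ($B = \left(-3\right) 3 = -9$)
$z = \frac{i \sqrt{38}}{2}$ ($z = \sqrt{1 \frac{1}{-2} - 9} = \sqrt{1 \left(- \frac{1}{2}\right) - 9} = \sqrt{- \frac{1}{2} - 9} = \sqrt{- \frac{19}{2}} = \frac{i \sqrt{38}}{2} \approx 3.0822 i$)
$\left(z + \sqrt{-6 - 4}\right)^{2} = \left(\frac{i \sqrt{38}}{2} + \sqrt{-6 - 4}\right)^{2} = \left(\frac{i \sqrt{38}}{2} + \sqrt{-10}\right)^{2} = \left(\frac{i \sqrt{38}}{2} + i \sqrt{10}\right)^{2} = \left(i \sqrt{10} + \frac{i \sqrt{38}}{2}\right)^{2}$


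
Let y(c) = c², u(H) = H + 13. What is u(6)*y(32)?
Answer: 19456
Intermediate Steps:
u(H) = 13 + H
u(6)*y(32) = (13 + 6)*32² = 19*1024 = 19456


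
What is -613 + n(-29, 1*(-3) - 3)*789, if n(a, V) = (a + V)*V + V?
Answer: 160343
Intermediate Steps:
n(a, V) = V + V*(V + a) (n(a, V) = (V + a)*V + V = V*(V + a) + V = V + V*(V + a))
-613 + n(-29, 1*(-3) - 3)*789 = -613 + ((1*(-3) - 3)*(1 + (1*(-3) - 3) - 29))*789 = -613 + ((-3 - 3)*(1 + (-3 - 3) - 29))*789 = -613 - 6*(1 - 6 - 29)*789 = -613 - 6*(-34)*789 = -613 + 204*789 = -613 + 160956 = 160343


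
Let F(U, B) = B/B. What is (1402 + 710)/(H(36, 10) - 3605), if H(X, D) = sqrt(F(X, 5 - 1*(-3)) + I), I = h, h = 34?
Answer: -108768/185657 - 1056*sqrt(35)/6497995 ≈ -0.58682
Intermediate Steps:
F(U, B) = 1
I = 34
H(X, D) = sqrt(35) (H(X, D) = sqrt(1 + 34) = sqrt(35))
(1402 + 710)/(H(36, 10) - 3605) = (1402 + 710)/(sqrt(35) - 3605) = 2112/(-3605 + sqrt(35))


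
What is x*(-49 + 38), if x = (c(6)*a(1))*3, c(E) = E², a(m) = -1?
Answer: 1188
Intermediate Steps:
x = -108 (x = (6²*(-1))*3 = (36*(-1))*3 = -36*3 = -108)
x*(-49 + 38) = -108*(-49 + 38) = -108*(-11) = 1188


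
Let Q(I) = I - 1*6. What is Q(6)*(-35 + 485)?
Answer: 0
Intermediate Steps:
Q(I) = -6 + I (Q(I) = I - 6 = -6 + I)
Q(6)*(-35 + 485) = (-6 + 6)*(-35 + 485) = 0*450 = 0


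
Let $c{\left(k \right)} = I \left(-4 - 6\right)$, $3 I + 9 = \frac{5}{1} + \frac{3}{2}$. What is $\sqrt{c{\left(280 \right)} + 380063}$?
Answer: $\frac{\sqrt{3420642}}{3} \approx 616.5$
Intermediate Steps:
$I = - \frac{5}{6}$ ($I = -3 + \frac{\frac{5}{1} + \frac{3}{2}}{3} = -3 + \frac{5 \cdot 1 + 3 \cdot \frac{1}{2}}{3} = -3 + \frac{5 + \frac{3}{2}}{3} = -3 + \frac{1}{3} \cdot \frac{13}{2} = -3 + \frac{13}{6} = - \frac{5}{6} \approx -0.83333$)
$c{\left(k \right)} = \frac{25}{3}$ ($c{\left(k \right)} = - \frac{5 \left(-4 - 6\right)}{6} = \left(- \frac{5}{6}\right) \left(-10\right) = \frac{25}{3}$)
$\sqrt{c{\left(280 \right)} + 380063} = \sqrt{\frac{25}{3} + 380063} = \sqrt{\frac{1140214}{3}} = \frac{\sqrt{3420642}}{3}$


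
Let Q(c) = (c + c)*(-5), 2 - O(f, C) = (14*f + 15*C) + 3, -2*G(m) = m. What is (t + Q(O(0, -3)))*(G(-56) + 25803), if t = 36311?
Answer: 926583801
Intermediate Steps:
G(m) = -m/2
O(f, C) = -1 - 15*C - 14*f (O(f, C) = 2 - ((14*f + 15*C) + 3) = 2 - (3 + 14*f + 15*C) = 2 + (-3 - 15*C - 14*f) = -1 - 15*C - 14*f)
Q(c) = -10*c (Q(c) = (2*c)*(-5) = -10*c)
(t + Q(O(0, -3)))*(G(-56) + 25803) = (36311 - 10*(-1 - 15*(-3) - 14*0))*(-½*(-56) + 25803) = (36311 - 10*(-1 + 45 + 0))*(28 + 25803) = (36311 - 10*44)*25831 = (36311 - 440)*25831 = 35871*25831 = 926583801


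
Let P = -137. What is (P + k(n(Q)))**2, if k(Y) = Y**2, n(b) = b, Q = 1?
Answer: 18496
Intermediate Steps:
(P + k(n(Q)))**2 = (-137 + 1**2)**2 = (-137 + 1)**2 = (-136)**2 = 18496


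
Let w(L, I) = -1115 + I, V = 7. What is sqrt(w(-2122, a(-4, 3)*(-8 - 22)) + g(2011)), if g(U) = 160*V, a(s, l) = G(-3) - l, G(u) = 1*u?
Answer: sqrt(185) ≈ 13.601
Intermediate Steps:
G(u) = u
a(s, l) = -3 - l
g(U) = 1120 (g(U) = 160*7 = 1120)
sqrt(w(-2122, a(-4, 3)*(-8 - 22)) + g(2011)) = sqrt((-1115 + (-3 - 1*3)*(-8 - 22)) + 1120) = sqrt((-1115 + (-3 - 3)*(-30)) + 1120) = sqrt((-1115 - 6*(-30)) + 1120) = sqrt((-1115 + 180) + 1120) = sqrt(-935 + 1120) = sqrt(185)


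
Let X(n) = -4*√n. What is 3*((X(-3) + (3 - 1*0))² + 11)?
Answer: -84 - 72*I*√3 ≈ -84.0 - 124.71*I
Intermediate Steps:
3*((X(-3) + (3 - 1*0))² + 11) = 3*((-4*I*√3 + (3 - 1*0))² + 11) = 3*((-4*I*√3 + (3 + 0))² + 11) = 3*((-4*I*√3 + 3)² + 11) = 3*((3 - 4*I*√3)² + 11) = 3*(11 + (3 - 4*I*√3)²) = 33 + 3*(3 - 4*I*√3)²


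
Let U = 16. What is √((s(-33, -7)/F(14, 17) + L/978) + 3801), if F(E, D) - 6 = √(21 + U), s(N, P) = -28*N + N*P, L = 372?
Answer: √(636680445 + 100998875*√37)/(163*√(6 + √37)) ≈ 62.426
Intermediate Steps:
F(E, D) = 6 + √37 (F(E, D) = 6 + √(21 + 16) = 6 + √37)
√((s(-33, -7)/F(14, 17) + L/978) + 3801) = √(((-33*(-28 - 7))/(6 + √37) + 372/978) + 3801) = √(((-33*(-35))/(6 + √37) + 372*(1/978)) + 3801) = √((1155/(6 + √37) + 62/163) + 3801) = √((62/163 + 1155/(6 + √37)) + 3801) = √(619625/163 + 1155/(6 + √37))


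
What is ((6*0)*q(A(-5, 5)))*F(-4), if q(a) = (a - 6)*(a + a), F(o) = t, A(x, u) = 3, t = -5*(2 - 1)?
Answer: 0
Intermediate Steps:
t = -5 (t = -5*1 = -5)
F(o) = -5
q(a) = 2*a*(-6 + a) (q(a) = (-6 + a)*(2*a) = 2*a*(-6 + a))
((6*0)*q(A(-5, 5)))*F(-4) = ((6*0)*(2*3*(-6 + 3)))*(-5) = (0*(2*3*(-3)))*(-5) = (0*(-18))*(-5) = 0*(-5) = 0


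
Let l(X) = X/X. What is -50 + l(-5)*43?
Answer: -7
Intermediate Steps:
l(X) = 1
-50 + l(-5)*43 = -50 + 1*43 = -50 + 43 = -7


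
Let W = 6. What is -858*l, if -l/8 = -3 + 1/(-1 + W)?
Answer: -96096/5 ≈ -19219.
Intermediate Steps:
l = 112/5 (l = -8*(-3 + 1/(-1 + 6)) = -8*(-3 + 1/5) = -8*(-3 + ⅕) = -8*(-14/5) = 112/5 ≈ 22.400)
-858*l = -858*112/5 = -96096/5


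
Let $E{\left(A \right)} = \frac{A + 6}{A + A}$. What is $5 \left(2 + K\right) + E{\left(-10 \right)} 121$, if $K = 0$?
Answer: $\frac{171}{5} \approx 34.2$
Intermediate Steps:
$E{\left(A \right)} = \frac{6 + A}{2 A}$
$5 \left(2 + K\right) + E{\left(-10 \right)} 121 = 5 \left(2 + 0\right) + \frac{6 - 10}{2 \left(-10\right)} 121 = 5 \cdot 2 + \frac{1}{2} \left(- \frac{1}{10}\right) \left(-4\right) 121 = 10 + \frac{1}{5} \cdot 121 = 10 + \frac{121}{5} = \frac{171}{5}$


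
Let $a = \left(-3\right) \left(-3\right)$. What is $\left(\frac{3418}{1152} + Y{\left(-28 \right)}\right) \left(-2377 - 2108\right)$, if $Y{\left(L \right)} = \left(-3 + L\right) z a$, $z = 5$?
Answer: $\frac{1198707445}{192} \approx 6.2433 \cdot 10^{6}$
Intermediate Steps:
$a = 9$
$Y{\left(L \right)} = -135 + 45 L$ ($Y{\left(L \right)} = \left(-3 + L\right) 5 \cdot 9 = \left(-15 + 5 L\right) 9 = -135 + 45 L$)
$\left(\frac{3418}{1152} + Y{\left(-28 \right)}\right) \left(-2377 - 2108\right) = \left(\frac{3418}{1152} + \left(-135 + 45 \left(-28\right)\right)\right) \left(-2377 - 2108\right) = \left(3418 \cdot \frac{1}{1152} - 1395\right) \left(-4485\right) = \left(\frac{1709}{576} - 1395\right) \left(-4485\right) = \left(- \frac{801811}{576}\right) \left(-4485\right) = \frac{1198707445}{192}$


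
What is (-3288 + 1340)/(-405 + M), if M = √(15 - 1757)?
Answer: 788940/165767 + 1948*I*√1742/165767 ≈ 4.7593 + 0.49047*I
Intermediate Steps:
M = I*√1742 (M = √(-1742) = I*√1742 ≈ 41.737*I)
(-3288 + 1340)/(-405 + M) = (-3288 + 1340)/(-405 + I*√1742) = -1948/(-405 + I*√1742)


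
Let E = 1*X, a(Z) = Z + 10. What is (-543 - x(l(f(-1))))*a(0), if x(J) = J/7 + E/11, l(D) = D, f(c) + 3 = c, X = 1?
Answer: -417740/77 ≈ -5425.2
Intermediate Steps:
f(c) = -3 + c
a(Z) = 10 + Z
E = 1 (E = 1*1 = 1)
x(J) = 1/11 + J/7 (x(J) = J/7 + 1/11 = 1/11 + J/7)
(-543 - x(l(f(-1))))*a(0) = (-543 - (1/11 + (-3 - 1)/7))*(10 + 0) = (-543 - (1/11 + (⅐)*(-4)))*10 = (-543 - (1/11 - 4/7))*10 = (-543 - 1*(-37/77))*10 = (-543 + 37/77)*10 = -41774/77*10 = -417740/77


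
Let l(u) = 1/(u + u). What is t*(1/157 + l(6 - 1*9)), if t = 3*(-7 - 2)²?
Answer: -12231/314 ≈ -38.952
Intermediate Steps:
l(u) = 1/(2*u)
t = 243 (t = 3*(-9)² = 3*81 = 243)
t*(1/157 + l(6 - 1*9)) = 243*(1/157 + 1/(2*(6 - 1*9))) = 243*(1/157 + 1/(2*(6 - 9))) = 243*(1/157 + (½)/(-3)) = 243*(1/157 + (½)*(-⅓)) = 243*(1/157 - ⅙) = 243*(-151/942) = -12231/314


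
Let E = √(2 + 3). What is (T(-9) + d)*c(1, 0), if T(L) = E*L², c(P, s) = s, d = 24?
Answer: 0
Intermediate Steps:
E = √5 ≈ 2.2361
T(L) = √5*L²
(T(-9) + d)*c(1, 0) = (√5*(-9)² + 24)*0 = (√5*81 + 24)*0 = (81*√5 + 24)*0 = (24 + 81*√5)*0 = 0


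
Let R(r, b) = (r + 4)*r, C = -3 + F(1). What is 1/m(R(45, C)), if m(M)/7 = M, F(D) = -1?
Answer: 1/15435 ≈ 6.4788e-5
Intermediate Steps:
C = -4 (C = -3 - 1 = -4)
R(r, b) = r*(4 + r) (R(r, b) = (4 + r)*r = r*(4 + r))
m(M) = 7*M
1/m(R(45, C)) = 1/(7*(45*(4 + 45))) = 1/(7*(45*49)) = 1/(7*2205) = 1/15435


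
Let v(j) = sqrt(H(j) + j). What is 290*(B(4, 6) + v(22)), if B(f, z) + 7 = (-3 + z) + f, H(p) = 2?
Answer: 580*sqrt(6) ≈ 1420.7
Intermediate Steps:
B(f, z) = -10 + f + z (B(f, z) = -7 + ((-3 + z) + f) = -7 + (-3 + f + z) = -10 + f + z)
v(j) = sqrt(2 + j)
290*(B(4, 6) + v(22)) = 290*((-10 + 4 + 6) + sqrt(2 + 22)) = 290*(0 + sqrt(24)) = 290*(0 + 2*sqrt(6)) = 290*(2*sqrt(6)) = 580*sqrt(6)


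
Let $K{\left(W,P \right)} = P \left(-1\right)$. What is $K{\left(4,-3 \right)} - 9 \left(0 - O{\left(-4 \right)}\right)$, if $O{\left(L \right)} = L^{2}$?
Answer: $147$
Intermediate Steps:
$K{\left(W,P \right)} = - P$
$K{\left(4,-3 \right)} - 9 \left(0 - O{\left(-4 \right)}\right) = \left(-1\right) \left(-3\right) - 9 \left(0 - \left(-4\right)^{2}\right) = 3 - 9 \left(0 - 16\right) = 3 - 9 \left(-16\right) = 3 - -144 = 3 + 144 = 147$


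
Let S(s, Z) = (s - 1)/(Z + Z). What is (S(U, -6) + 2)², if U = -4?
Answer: 841/144 ≈ 5.8403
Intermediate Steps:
S(s, Z) = (-1 + s)/(2*Z) (S(s, Z) = (-1 + s)/((2*Z)) = (-1 + s)*(1/(2*Z)) = (-1 + s)/(2*Z))
(S(U, -6) + 2)² = ((½)*(-1 - 4)/(-6) + 2)² = ((½)*(-⅙)*(-5) + 2)² = (5/12 + 2)² = (29/12)² = 841/144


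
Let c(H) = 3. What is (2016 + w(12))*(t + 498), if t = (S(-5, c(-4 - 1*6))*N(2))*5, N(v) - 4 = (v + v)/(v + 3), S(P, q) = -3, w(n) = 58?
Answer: 883524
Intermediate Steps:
N(v) = 4 + 2*v/(3 + v) (N(v) = 4 + (v + v)/(v + 3) = 4 + (2*v)/(3 + v) = 4 + 2*v/(3 + v))
t = -72 (t = -18*(2 + 2)/(3 + 2)*5 = -18*4/5*5 = -3*24/5*5 = -72/5*5 = -72)
(2016 + w(12))*(t + 498) = (2016 + 58)*(-72 + 498) = 2074*426 = 883524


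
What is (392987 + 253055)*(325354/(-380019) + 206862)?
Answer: 50786114274435008/380019 ≈ 1.3364e+11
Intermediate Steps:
(392987 + 253055)*(325354/(-380019) + 206862) = 646042*(325354*(-1/380019) + 206862) = 646042*(-325354/380019 + 206862) = 646042*(78611165024/380019) = 50786114274435008/380019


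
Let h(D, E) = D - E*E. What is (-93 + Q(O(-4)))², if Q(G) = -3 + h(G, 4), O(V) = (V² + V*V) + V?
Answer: 7056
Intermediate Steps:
h(D, E) = D - E²
O(V) = V + 2*V² (O(V) = (V² + V²) + V = 2*V² + V = V + 2*V²)
Q(G) = -19 + G (Q(G) = -3 + (G - 1*4²) = -3 + (G - 1*16) = -3 + (G - 16) = -3 + (-16 + G) = -19 + G)
(-93 + Q(O(-4)))² = (-93 + (-19 - 4*(1 + 2*(-4))))² = (-93 + (-19 - 4*(1 - 8)))² = (-93 + (-19 - 4*(-7)))² = (-93 + (-19 + 28))² = (-93 + 9)² = (-84)² = 7056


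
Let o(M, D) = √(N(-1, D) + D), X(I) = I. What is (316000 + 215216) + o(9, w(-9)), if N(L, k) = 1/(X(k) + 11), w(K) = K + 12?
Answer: 531216 + √602/14 ≈ 5.3122e+5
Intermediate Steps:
w(K) = 12 + K
N(L, k) = 1/(11 + k) (N(L, k) = 1/(k + 11) = 1/(11 + k))
o(M, D) = √(D + 1/(11 + D)) (o(M, D) = √(1/(11 + D) + D) = √(D + 1/(11 + D)))
(316000 + 215216) + o(9, w(-9)) = (316000 + 215216) + √((1 + (12 - 9)*(11 + (12 - 9)))/(11 + (12 - 9))) = 531216 + √((1 + 3*(11 + 3))/(11 + 3)) = 531216 + √((1 + 3*14)/14) = 531216 + √((1 + 42)/14) = 531216 + √((1/14)*43) = 531216 + √(43/14) = 531216 + √602/14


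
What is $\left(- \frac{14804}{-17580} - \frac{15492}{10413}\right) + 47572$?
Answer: $\frac{80633683459}{1695005} \approx 47571.0$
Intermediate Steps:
$\left(- \frac{14804}{-17580} - \frac{15492}{10413}\right) + 47572 = \left(\left(-14804\right) \left(- \frac{1}{17580}\right) - \frac{5164}{3471}\right) + 47572 = \left(\frac{3701}{4395} - \frac{5164}{3471}\right) + 47572 = - \frac{1094401}{1695005} + 47572 = \frac{80633683459}{1695005}$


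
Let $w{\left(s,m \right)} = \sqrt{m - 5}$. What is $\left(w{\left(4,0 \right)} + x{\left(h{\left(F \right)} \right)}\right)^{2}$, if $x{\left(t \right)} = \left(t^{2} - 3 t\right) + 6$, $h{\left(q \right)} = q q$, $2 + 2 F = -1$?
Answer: $\frac{3481}{256} + \frac{69 i \sqrt{5}}{8} \approx 13.598 + 19.286 i$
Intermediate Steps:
$w{\left(s,m \right)} = \sqrt{-5 + m}$
$F = - \frac{3}{2}$ ($F = -1 + \frac{1}{2} \left(-1\right) = -1 - \frac{1}{2} = - \frac{3}{2} \approx -1.5$)
$h{\left(q \right)} = q^{2}$
$x{\left(t \right)} = 6 + t^{2} - 3 t$
$\left(w{\left(4,0 \right)} + x{\left(h{\left(F \right)} \right)}\right)^{2} = \left(\sqrt{-5 + 0} + \left(6 + \left(\left(- \frac{3}{2}\right)^{2}\right)^{2} - 3 \left(- \frac{3}{2}\right)^{2}\right)\right)^{2} = \left(\sqrt{-5} + \left(6 + \left(\frac{9}{4}\right)^{2} - \frac{27}{4}\right)\right)^{2} = \left(i \sqrt{5} + \left(6 + \frac{81}{16} - \frac{27}{4}\right)\right)^{2} = \left(i \sqrt{5} + \frac{69}{16}\right)^{2} = \left(\frac{69}{16} + i \sqrt{5}\right)^{2}$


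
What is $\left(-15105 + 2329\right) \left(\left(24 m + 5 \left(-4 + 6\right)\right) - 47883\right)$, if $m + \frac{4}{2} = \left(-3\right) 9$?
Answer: $620517544$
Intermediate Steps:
$m = -29$ ($m = -2 - 27 = -29$)
$\left(-15105 + 2329\right) \left(\left(24 m + 5 \left(-4 + 6\right)\right) - 47883\right) = \left(-15105 + 2329\right) \left(\left(24 \left(-29\right) + 5 \left(-4 + 6\right)\right) - 47883\right) = - 12776 \left(\left(-696 + 5 \cdot 2\right) - 47883\right) = - 12776 \left(\left(-696 + 10\right) - 47883\right) = - 12776 \left(-686 - 47883\right) = \left(-12776\right) \left(-48569\right) = 620517544$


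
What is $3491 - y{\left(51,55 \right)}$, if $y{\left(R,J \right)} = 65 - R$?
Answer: $3477$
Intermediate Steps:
$3491 - y{\left(51,55 \right)} = 3491 - \left(65 - 51\right) = 3491 - 14 = 3477$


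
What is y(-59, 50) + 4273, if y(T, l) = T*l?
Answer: 1323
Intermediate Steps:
y(-59, 50) + 4273 = -59*50 + 4273 = -2950 + 4273 = 1323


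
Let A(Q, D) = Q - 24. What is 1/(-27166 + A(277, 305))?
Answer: -1/26913 ≈ -3.7157e-5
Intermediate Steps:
A(Q, D) = -24 + Q
1/(-27166 + A(277, 305)) = 1/(-27166 + (-24 + 277)) = 1/(-27166 + 253) = 1/(-26913) = -1/26913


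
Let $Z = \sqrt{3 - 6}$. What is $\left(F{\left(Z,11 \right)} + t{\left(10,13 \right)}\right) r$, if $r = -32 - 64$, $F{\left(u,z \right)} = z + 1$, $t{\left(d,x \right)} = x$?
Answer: $-2400$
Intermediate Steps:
$Z = i \sqrt{3}$ ($Z = \sqrt{-3} = i \sqrt{3} \approx 1.732 i$)
$F{\left(u,z \right)} = 1 + z$
$r = -96$ ($r = -32 - 64 = -96$)
$\left(F{\left(Z,11 \right)} + t{\left(10,13 \right)}\right) r = \left(\left(1 + 11\right) + 13\right) \left(-96\right) = \left(12 + 13\right) \left(-96\right) = 25 \left(-96\right) = -2400$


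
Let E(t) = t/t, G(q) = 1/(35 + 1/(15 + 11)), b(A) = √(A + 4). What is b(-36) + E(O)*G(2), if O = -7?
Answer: 26/911 + 4*I*√2 ≈ 0.02854 + 5.6569*I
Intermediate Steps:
b(A) = √(4 + A)
G(q) = 26/911 (G(q) = 1/(35 + 1/26) = 1/(911/26) = 26/911)
E(t) = 1
b(-36) + E(O)*G(2) = √(4 - 36) + 1*(26/911) = √(-32) + 26/911 = 4*I*√2 + 26/911 = 26/911 + 4*I*√2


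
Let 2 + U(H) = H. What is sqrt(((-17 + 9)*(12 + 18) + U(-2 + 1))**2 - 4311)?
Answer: 3*sqrt(6082) ≈ 233.96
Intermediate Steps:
U(H) = -2 + H
sqrt(((-17 + 9)*(12 + 18) + U(-2 + 1))**2 - 4311) = sqrt(((-17 + 9)*(12 + 18) + (-2 + (-2 + 1)))**2 - 4311) = sqrt((-8*30 + (-2 - 1))**2 - 4311) = sqrt((-240 - 3)**2 - 4311) = sqrt((-243)**2 - 4311) = sqrt(59049 - 4311) = sqrt(54738) = 3*sqrt(6082)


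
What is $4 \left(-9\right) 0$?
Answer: $0$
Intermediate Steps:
$4 \left(-9\right) 0 = \left(-36\right) 0 = 0$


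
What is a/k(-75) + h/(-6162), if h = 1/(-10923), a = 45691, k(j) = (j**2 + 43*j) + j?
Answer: 1025116057597/52163332650 ≈ 19.652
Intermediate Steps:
k(j) = j**2 + 44*j
h = -1/10923 ≈ -9.1550e-5
a/k(-75) + h/(-6162) = 45691/((-75*(44 - 75))) - 1/10923/(-6162) = 45691/((-75*(-31))) - 1/10923*(-1/6162) = 45691/2325 + 1/67307526 = 1025116057597/52163332650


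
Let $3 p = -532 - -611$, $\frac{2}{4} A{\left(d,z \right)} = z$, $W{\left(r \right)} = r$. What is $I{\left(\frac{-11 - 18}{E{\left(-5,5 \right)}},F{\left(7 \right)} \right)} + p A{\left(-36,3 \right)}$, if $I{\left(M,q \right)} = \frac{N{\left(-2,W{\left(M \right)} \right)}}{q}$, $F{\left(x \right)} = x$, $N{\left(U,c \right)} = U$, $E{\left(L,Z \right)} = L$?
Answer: $\frac{1104}{7} \approx 157.71$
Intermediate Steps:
$A{\left(d,z \right)} = 2 z$
$p = \frac{79}{3}$ ($p = \frac{-532 - -611}{3} = \frac{-532 + 611}{3} = \frac{1}{3} \cdot 79 = \frac{79}{3} \approx 26.333$)
$I{\left(M,q \right)} = - \frac{2}{q}$
$I{\left(\frac{-11 - 18}{E{\left(-5,5 \right)}},F{\left(7 \right)} \right)} + p A{\left(-36,3 \right)} = - \frac{2}{7} + \frac{79 \cdot 2 \cdot 3}{3} = \left(-2\right) \frac{1}{7} + \frac{79}{3} \cdot 6 = - \frac{2}{7} + 158 = \frac{1104}{7}$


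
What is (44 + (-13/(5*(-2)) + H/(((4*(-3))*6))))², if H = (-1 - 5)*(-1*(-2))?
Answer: 465124/225 ≈ 2067.2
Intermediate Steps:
H = -12 (H = -6*2 = -12)
(44 + (-13/(5*(-2)) + H/(((4*(-3))*6))))² = (44 + (-13/(5*(-2)) - 12/((4*(-3))*6)))² = (44 + (-13/(-10) - 12/((-12*6))))² = (44 + (-13*(-⅒) - 12/(-72)))² = (44 + (13/10 - 12*(-1/72)))² = (44 + (13/10 + ⅙))² = (44 + 22/15)² = (682/15)² = 465124/225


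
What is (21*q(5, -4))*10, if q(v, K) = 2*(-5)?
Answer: -2100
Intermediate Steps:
q(v, K) = -10
(21*q(5, -4))*10 = (21*(-10))*10 = -210*10 = -2100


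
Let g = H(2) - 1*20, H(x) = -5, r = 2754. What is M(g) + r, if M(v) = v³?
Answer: -12871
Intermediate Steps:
g = -25 (g = -5 - 1*20 = -5 - 20 = -25)
M(g) + r = (-25)³ + 2754 = -15625 + 2754 = -12871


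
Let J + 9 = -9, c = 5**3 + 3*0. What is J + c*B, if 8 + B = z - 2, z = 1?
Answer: -1143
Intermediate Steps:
B = -9 (B = -8 + (1 - 2) = -8 - 1 = -9)
c = 125 (c = 125 + 0 = 125)
J = -18 (J = -9 - 9 = -18)
J + c*B = -18 + 125*(-9) = -18 - 1125 = -1143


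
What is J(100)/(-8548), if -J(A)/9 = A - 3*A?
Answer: -450/2137 ≈ -0.21058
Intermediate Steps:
J(A) = 18*A (J(A) = -9*(A - 3*A) = -(-18)*A = 18*A)
J(100)/(-8548) = (18*100)/(-8548) = 1800*(-1/8548) = -450/2137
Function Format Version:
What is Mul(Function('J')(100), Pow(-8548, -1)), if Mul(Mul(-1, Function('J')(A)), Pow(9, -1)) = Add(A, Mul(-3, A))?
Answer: Rational(-450, 2137) ≈ -0.21058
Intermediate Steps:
Function('J')(A) = Mul(18, A) (Function('J')(A) = Mul(-9, Add(A, Mul(-3, A))) = Mul(-9, Mul(-2, A)) = Mul(18, A))
Mul(Function('J')(100), Pow(-8548, -1)) = Mul(Mul(18, 100), Pow(-8548, -1)) = Mul(1800, Rational(-1, 8548)) = Rational(-450, 2137)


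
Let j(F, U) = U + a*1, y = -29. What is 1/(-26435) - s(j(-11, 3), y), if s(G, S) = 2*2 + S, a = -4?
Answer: 660874/26435 ≈ 25.000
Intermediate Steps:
j(F, U) = -4 + U (j(F, U) = U - 4*1 = U - 4 = -4 + U)
s(G, S) = 4 + S
1/(-26435) - s(j(-11, 3), y) = 1/(-26435) - (4 - 29) = -1/26435 - 1*(-25) = -1/26435 + 25 = 660874/26435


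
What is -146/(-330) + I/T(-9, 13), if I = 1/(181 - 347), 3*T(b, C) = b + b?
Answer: 8097/18260 ≈ 0.44343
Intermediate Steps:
T(b, C) = 2*b/3 (T(b, C) = (b + b)/3 = (2*b)/3 = 2*b/3)
I = -1/166 (I = 1/(-166) = -1/166 ≈ -0.0060241)
-146/(-330) + I/T(-9, 13) = -146/(-330) - 1/(166*((⅔)*(-9))) = -146*(-1/330) - 1/166/(-6) = 73/165 - 1/166*(-⅙) = 73/165 + 1/996 = 8097/18260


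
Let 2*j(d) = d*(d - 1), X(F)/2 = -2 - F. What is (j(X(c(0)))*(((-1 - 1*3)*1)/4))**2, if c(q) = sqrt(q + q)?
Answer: 100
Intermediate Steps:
c(q) = sqrt(2)*sqrt(q) (c(q) = sqrt(2*q) = sqrt(2)*sqrt(q))
X(F) = -4 - 2*F (X(F) = 2*(-2 - F) = -4 - 2*F)
j(d) = d*(-1 + d)/2 (j(d) = (d*(d - 1))/2 = (d*(-1 + d))/2 = d*(-1 + d)/2)
(j(X(c(0)))*(((-1 - 1*3)*1)/4))**2 = (((-4 - 2*sqrt(2)*sqrt(0))*(-1 + (-4 - 2*sqrt(2)*sqrt(0)))/2)*(((-1 - 1*3)*1)/4))**2 = (((-4 - 2*sqrt(2)*0)*(-1 + (-4 - 2*sqrt(2)*0))/2)*(((-1 - 3)*1)*(1/4)))**2 = (((-4 - 2*0)*(-1 + (-4 - 2*0))/2)*(-4*1*(1/4)))**2 = (((-4 + 0)*(-1 + (-4 + 0))/2)*(-4*1/4))**2 = (((1/2)*(-4)*(-1 - 4))*(-1))**2 = (((1/2)*(-4)*(-5))*(-1))**2 = (10*(-1))**2 = (-10)**2 = 100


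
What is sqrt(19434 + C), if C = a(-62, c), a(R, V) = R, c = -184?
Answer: 2*sqrt(4843) ≈ 139.18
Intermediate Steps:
C = -62
sqrt(19434 + C) = sqrt(19434 - 62) = sqrt(19372) = 2*sqrt(4843)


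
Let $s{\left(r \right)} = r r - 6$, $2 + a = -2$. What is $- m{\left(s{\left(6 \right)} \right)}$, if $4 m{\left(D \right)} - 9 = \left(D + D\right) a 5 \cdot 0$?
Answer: $- \frac{9}{4} \approx -2.25$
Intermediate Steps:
$a = -4$ ($a = -2 - 2 = -4$)
$s{\left(r \right)} = -6 + r^{2}$ ($s{\left(r \right)} = r^{2} - 6 = -6 + r^{2}$)
$m{\left(D \right)} = \frac{9}{4}$ ($m{\left(D \right)} = \frac{9}{4} + \frac{\left(D + D\right) \left(-4\right) 5 \cdot 0}{4} = \frac{9}{4} + \frac{2 D \left(\left(-20\right) 0\right)}{4} = \frac{9}{4} + \frac{2 D 0}{4} = \frac{9}{4} + \frac{1}{4} \cdot 0 = \frac{9}{4} + 0 = \frac{9}{4}$)
$- m{\left(s{\left(6 \right)} \right)} = \left(-1\right) \frac{9}{4} = - \frac{9}{4}$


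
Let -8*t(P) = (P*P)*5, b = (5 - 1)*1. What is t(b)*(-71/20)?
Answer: 71/2 ≈ 35.500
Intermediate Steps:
b = 4 (b = 4*1 = 4)
t(P) = -5*P²/8 (t(P) = -P*P*5/8 = -P²*5/8 = -5*P²/8)
t(b)*(-71/20) = (-5/8*4²)*(-71/20) = (-5/8*16)*(-71*1/20) = -10*(-71/20) = 71/2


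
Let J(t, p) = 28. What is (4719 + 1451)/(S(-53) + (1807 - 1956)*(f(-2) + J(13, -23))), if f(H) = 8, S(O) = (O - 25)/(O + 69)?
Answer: -49360/42951 ≈ -1.1492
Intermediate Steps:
S(O) = (-25 + O)/(69 + O)
(4719 + 1451)/(S(-53) + (1807 - 1956)*(f(-2) + J(13, -23))) = (4719 + 1451)/((-25 - 53)/(69 - 53) + (1807 - 1956)*(8 + 28)) = 6170/(-78/16 - 149*36) = 6170/((1/16)*(-78) - 5364) = 6170/(-39/8 - 5364) = 6170/(-42951/8) = 6170*(-8/42951) = -49360/42951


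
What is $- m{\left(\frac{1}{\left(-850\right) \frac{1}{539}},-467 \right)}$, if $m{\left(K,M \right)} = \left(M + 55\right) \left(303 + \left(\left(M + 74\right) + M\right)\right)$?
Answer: $-229484$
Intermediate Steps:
$m{\left(K,M \right)} = \left(55 + M\right) \left(377 + 2 M\right)$ ($m{\left(K,M \right)} = \left(55 + M\right) \left(303 + \left(\left(74 + M\right) + M\right)\right) = \left(55 + M\right) \left(303 + \left(74 + 2 M\right)\right) = \left(55 + M\right) \left(377 + 2 M\right)$)
$- m{\left(\frac{1}{\left(-850\right) \frac{1}{539}},-467 \right)} = - (20735 + 2 \left(-467\right)^{2} + 487 \left(-467\right)) = - (20735 + 2 \cdot 218089 - 227429) = - (20735 + 436178 - 227429) = \left(-1\right) 229484 = -229484$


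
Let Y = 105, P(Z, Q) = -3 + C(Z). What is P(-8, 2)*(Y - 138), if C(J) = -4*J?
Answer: -957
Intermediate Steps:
P(Z, Q) = -3 - 4*Z
P(-8, 2)*(Y - 138) = (-3 - 4*(-8))*(105 - 138) = (-3 + 32)*(-33) = 29*(-33) = -957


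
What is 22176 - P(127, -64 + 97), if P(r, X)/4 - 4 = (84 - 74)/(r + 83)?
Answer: 465356/21 ≈ 22160.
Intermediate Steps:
P(r, X) = 16 + 40/(83 + r) (P(r, X) = 16 + 4*((84 - 74)/(r + 83)) = 16 + 4*(10/(83 + r)) = 16 + 40/(83 + r))
22176 - P(127, -64 + 97) = 22176 - 8*(171 + 2*127)/(83 + 127) = 22176 - 8*(171 + 254)/210 = 22176 - 8*425/210 = 22176 - 1*340/21 = 22176 - 340/21 = 465356/21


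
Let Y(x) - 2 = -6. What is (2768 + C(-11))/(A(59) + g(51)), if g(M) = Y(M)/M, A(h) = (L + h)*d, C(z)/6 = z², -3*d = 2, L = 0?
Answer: -29699/335 ≈ -88.654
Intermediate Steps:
d = -⅔ (d = -⅓*2 = -⅔ ≈ -0.66667)
Y(x) = -4 (Y(x) = 2 - 6 = -4)
C(z) = 6*z²
A(h) = -2*h/3 (A(h) = (0 + h)*(-⅔) = h*(-⅔) = -2*h/3)
g(M) = -4/M
(2768 + C(-11))/(A(59) + g(51)) = (2768 + 6*(-11)²)/(-⅔*59 - 4/51) = (2768 + 6*121)/(-118/3 - 4*1/51) = (2768 + 726)/(-118/3 - 4/51) = 3494/(-670/17) = 3494*(-17/670) = -29699/335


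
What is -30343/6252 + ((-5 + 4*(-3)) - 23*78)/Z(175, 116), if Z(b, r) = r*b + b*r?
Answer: -310812043/63457800 ≈ -4.8979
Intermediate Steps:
Z(b, r) = 2*b*r (Z(b, r) = b*r + b*r = 2*b*r)
-30343/6252 + ((-5 + 4*(-3)) - 23*78)/Z(175, 116) = -30343/6252 + ((-5 + 4*(-3)) - 23*78)/((2*175*116)) = -30343*1/6252 + ((-5 - 12) - 1794)/40600 = -30343/6252 + (-17 - 1794)*(1/40600) = -30343/6252 - 1811*1/40600 = -30343/6252 - 1811/40600 = -310812043/63457800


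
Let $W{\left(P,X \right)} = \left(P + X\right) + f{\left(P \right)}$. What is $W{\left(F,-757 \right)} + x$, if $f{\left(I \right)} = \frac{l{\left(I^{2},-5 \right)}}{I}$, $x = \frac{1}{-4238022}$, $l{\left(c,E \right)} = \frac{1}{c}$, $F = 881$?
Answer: $\frac{359345835740542429}{2897950293710502} \approx 124.0$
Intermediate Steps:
$x = - \frac{1}{4238022} \approx -2.3596 \cdot 10^{-7}$
$f{\left(I \right)} = \frac{1}{I^{3}}$ ($f{\left(I \right)} = \frac{1}{I^{2} I} = \frac{1}{I^{3}}$)
$W{\left(P,X \right)} = P + X + \frac{1}{P^{3}}$ ($W{\left(P,X \right)} = \left(P + X\right) + \frac{1}{P^{3}} = P + X + \frac{1}{P^{3}}$)
$W{\left(F,-757 \right)} + x = \left(881 - 757 + \frac{1}{683797841}\right) - \frac{1}{4238022} = \frac{84790932285}{683797841} - \frac{1}{4238022} = \frac{359345835740542429}{2897950293710502}$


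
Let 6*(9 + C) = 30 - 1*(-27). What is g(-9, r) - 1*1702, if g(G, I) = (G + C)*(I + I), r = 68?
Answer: -2858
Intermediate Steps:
C = 1/2 (C = -9 + (30 - 1*(-27))/6 = -9 + (30 + 27)/6 = -9 + (1/6)*57 = -9 + 19/2 = 1/2 ≈ 0.50000)
g(G, I) = 2*I*(1/2 + G) (g(G, I) = (G + 1/2)*(I + I) = (1/2 + G)*(2*I) = 2*I*(1/2 + G))
g(-9, r) - 1*1702 = 68*(1 + 2*(-9)) - 1*1702 = 68*(1 - 18) - 1702 = 68*(-17) - 1702 = -1156 - 1702 = -2858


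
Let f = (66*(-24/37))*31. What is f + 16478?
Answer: 560582/37 ≈ 15151.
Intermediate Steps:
f = -49104/37 (f = (66*(-24*1/37))*31 = (66*(-24/37))*31 = -1584/37*31 = -49104/37 ≈ -1327.1)
f + 16478 = -49104/37 + 16478 = 560582/37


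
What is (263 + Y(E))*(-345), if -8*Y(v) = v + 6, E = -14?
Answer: -91080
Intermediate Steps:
Y(v) = -¾ - v/8 (Y(v) = -(v + 6)/8 = -(6 + v)/8 = -¾ - v/8)
(263 + Y(E))*(-345) = (263 + (-¾ - ⅛*(-14)))*(-345) = (263 + (-¾ + 7/4))*(-345) = (263 + 1)*(-345) = 264*(-345) = -91080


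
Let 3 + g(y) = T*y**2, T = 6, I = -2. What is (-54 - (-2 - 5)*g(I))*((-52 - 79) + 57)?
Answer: -6882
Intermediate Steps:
g(y) = -3 + 6*y**2
(-54 - (-2 - 5)*g(I))*((-52 - 79) + 57) = (-54 - (-2 - 5)*(-3 + 6*(-2)**2))*((-52 - 79) + 57) = (-54 - (-7)*(-3 + 6*4))*(-131 + 57) = (-54 - (-7)*(-3 + 24))*(-74) = (-54 - (-7)*21)*(-74) = (-54 - 1*(-147))*(-74) = (-54 + 147)*(-74) = 93*(-74) = -6882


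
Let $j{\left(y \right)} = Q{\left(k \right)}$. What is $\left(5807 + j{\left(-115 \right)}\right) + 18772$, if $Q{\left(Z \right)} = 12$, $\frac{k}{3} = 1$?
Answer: $24591$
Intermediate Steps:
$k = 3$ ($k = 3 \cdot 1 = 3$)
$j{\left(y \right)} = 12$
$\left(5807 + j{\left(-115 \right)}\right) + 18772 = \left(5807 + 12\right) + 18772 = 5819 + 18772 = 24591$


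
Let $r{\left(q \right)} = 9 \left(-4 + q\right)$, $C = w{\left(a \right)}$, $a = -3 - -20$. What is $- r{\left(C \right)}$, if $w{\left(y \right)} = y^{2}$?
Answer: $-2565$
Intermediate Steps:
$a = 17$ ($a = -3 + 20 = 17$)
$C = 289$ ($C = 17^{2} = 289$)
$r{\left(q \right)} = -36 + 9 q$
$- r{\left(C \right)} = - (-36 + 9 \cdot 289) = - (-36 + 2601) = \left(-1\right) 2565 = -2565$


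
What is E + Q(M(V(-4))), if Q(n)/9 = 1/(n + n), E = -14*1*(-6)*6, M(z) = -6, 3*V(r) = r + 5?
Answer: 2013/4 ≈ 503.25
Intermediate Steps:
V(r) = 5/3 + r/3 (V(r) = (r + 5)/3 = (5 + r)/3 = 5/3 + r/3)
E = 504 (E = -(-84)*6 = -14*(-36) = 504)
Q(n) = 9/(2*n) (Q(n) = 9/(n + n) = 9/((2*n)) = 9*(1/(2*n)) = 9/(2*n))
E + Q(M(V(-4))) = 504 + (9/2)/(-6) = 504 + (9/2)*(-⅙) = 504 - ¾ = 2013/4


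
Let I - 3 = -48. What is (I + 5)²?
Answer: 1600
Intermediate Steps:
I = -45 (I = 3 - 48 = -45)
(I + 5)² = (-45 + 5)² = (-40)² = 1600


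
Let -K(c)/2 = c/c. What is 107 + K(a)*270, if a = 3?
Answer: -433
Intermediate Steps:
K(c) = -2 (K(c) = -2*c/c = -2*1 = -2)
107 + K(a)*270 = 107 - 2*270 = 107 - 540 = -433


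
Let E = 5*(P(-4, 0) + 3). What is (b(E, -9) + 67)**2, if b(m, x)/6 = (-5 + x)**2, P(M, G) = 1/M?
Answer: 1545049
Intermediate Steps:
E = 55/4 (E = 5*(1/(-4) + 3) = 5*(-1/4 + 3) = 5*(11/4) = 55/4 ≈ 13.750)
b(m, x) = 6*(-5 + x)**2
(b(E, -9) + 67)**2 = (6*(-5 - 9)**2 + 67)**2 = (6*(-14)**2 + 67)**2 = (6*196 + 67)**2 = (1176 + 67)**2 = 1243**2 = 1545049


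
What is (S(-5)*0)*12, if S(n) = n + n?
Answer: 0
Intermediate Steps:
S(n) = 2*n
(S(-5)*0)*12 = ((2*(-5))*0)*12 = -10*0*12 = 0*12 = 0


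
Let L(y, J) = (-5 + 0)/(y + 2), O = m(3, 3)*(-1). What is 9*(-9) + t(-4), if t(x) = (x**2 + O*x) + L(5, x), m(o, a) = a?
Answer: -376/7 ≈ -53.714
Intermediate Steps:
O = -3 (O = 3*(-1) = -3)
L(y, J) = -5/(2 + y)
t(x) = -5/7 + x**2 - 3*x (t(x) = (x**2 - 3*x) - 5/(2 + 5) = (x**2 - 3*x) - 5/7 = -5/7 + x**2 - 3*x)
9*(-9) + t(-4) = 9*(-9) + (-5/7 + (-4)**2 - 3*(-4)) = -81 + (-5/7 + 16 + 12) = -81 + 191/7 = -376/7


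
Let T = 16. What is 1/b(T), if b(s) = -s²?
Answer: -1/256 ≈ -0.0039063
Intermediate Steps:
1/b(T) = 1/(-1*16²) = 1/(-1*256) = 1/(-256) = -1/256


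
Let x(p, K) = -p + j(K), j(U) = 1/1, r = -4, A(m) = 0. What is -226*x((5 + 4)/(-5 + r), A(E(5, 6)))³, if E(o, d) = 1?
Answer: -1808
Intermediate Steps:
j(U) = 1
x(p, K) = 1 - p (x(p, K) = -p + 1 = 1 - p)
-226*x((5 + 4)/(-5 + r), A(E(5, 6)))³ = -226*(1 - (5 + 4)/(-5 - 4))³ = -226*(1 - 9/(-9))³ = -226*(1 - 9*(-1)/9)³ = -226*(1 - 1*(-1))³ = -226*(1 + 1)³ = -226*2³ = -226*8 = -1808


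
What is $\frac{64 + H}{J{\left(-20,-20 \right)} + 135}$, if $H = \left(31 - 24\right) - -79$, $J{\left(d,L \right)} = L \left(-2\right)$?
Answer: $\frac{6}{7} \approx 0.85714$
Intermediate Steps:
$J{\left(d,L \right)} = - 2 L$
$H = 86$ ($H = 7 + 79 = 86$)
$\frac{64 + H}{J{\left(-20,-20 \right)} + 135} = \frac{64 + 86}{\left(-2\right) \left(-20\right) + 135} = \frac{150}{40 + 135} = \frac{150}{175} = 150 \cdot \frac{1}{175} = \frac{6}{7}$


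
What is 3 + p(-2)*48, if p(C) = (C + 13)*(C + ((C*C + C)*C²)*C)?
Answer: -9501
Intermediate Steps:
p(C) = (13 + C)*(C + C³*(C + C²)) (p(C) = (13 + C)*(C + ((C² + C)*C²)*C) = (13 + C)*(C + ((C + C²)*C²)*C) = (13 + C)*(C + (C²*(C + C²))*C) = (13 + C)*(C + C³*(C + C²)))
3 + p(-2)*48 = 3 - 2*(13 - 2 + (-2)⁵ + 13*(-2)³ + 14*(-2)⁴)*48 = 3 - 2*(13 - 2 - 32 + 13*(-8) + 14*16)*48 = 3 - 2*(13 - 2 - 32 - 104 + 224)*48 = 3 - 2*99*48 = 3 - 198*48 = 3 - 9504 = -9501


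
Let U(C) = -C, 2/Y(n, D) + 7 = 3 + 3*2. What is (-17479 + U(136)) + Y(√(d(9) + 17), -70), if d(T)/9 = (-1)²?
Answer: -17614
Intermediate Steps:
d(T) = 9 (d(T) = 9*(-1)² = 9*1 = 9)
Y(n, D) = 1 (Y(n, D) = 2/(-7 + (3 + 3*2)) = 2/(-7 + (3 + 6)) = 2/(-7 + 9) = 2/2 = 2*(½) = 1)
(-17479 + U(136)) + Y(√(d(9) + 17), -70) = (-17479 - 1*136) + 1 = (-17479 - 136) + 1 = -17615 + 1 = -17614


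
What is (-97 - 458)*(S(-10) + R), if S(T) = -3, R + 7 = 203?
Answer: -107115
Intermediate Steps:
R = 196 (R = -7 + 203 = 196)
(-97 - 458)*(S(-10) + R) = (-97 - 458)*(-3 + 196) = -555*193 = -107115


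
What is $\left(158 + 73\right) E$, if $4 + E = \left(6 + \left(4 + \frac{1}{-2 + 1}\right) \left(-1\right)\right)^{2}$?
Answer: $1155$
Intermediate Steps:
$E = 5$ ($E = -4 + \left(6 + \left(4 + \frac{1}{-2 + 1}\right) \left(-1\right)\right)^{2} = -4 + \left(6 + \left(4 + \frac{1}{-1}\right) \left(-1\right)\right)^{2} = -4 + \left(6 + \left(4 - 1\right) \left(-1\right)\right)^{2} = -4 + \left(6 + 3 \left(-1\right)\right)^{2} = -4 + \left(6 - 3\right)^{2} = -4 + 3^{2} = -4 + 9 = 5$)
$\left(158 + 73\right) E = \left(158 + 73\right) 5 = 231 \cdot 5 = 1155$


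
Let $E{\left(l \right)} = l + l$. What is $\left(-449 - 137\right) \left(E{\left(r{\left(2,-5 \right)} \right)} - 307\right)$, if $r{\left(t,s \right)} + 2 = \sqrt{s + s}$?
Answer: $182246 - 1172 i \sqrt{10} \approx 1.8225 \cdot 10^{5} - 3706.2 i$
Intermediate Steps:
$r{\left(t,s \right)} = -2 + \sqrt{2} \sqrt{s}$ ($r{\left(t,s \right)} = -2 + \sqrt{s + s} = -2 + \sqrt{2 s} = -2 + \sqrt{2} \sqrt{s}$)
$E{\left(l \right)} = 2 l$
$\left(-449 - 137\right) \left(E{\left(r{\left(2,-5 \right)} \right)} - 307\right) = \left(-449 - 137\right) \left(2 \left(-2 + \sqrt{2} \sqrt{-5}\right) - 307\right) = - 586 \left(2 \left(-2 + \sqrt{2} i \sqrt{5}\right) - 307\right) = - 586 \left(2 \left(-2 + i \sqrt{10}\right) - 307\right) = - 586 \left(\left(-4 + 2 i \sqrt{10}\right) - 307\right) = - 586 \left(-311 + 2 i \sqrt{10}\right) = 182246 - 1172 i \sqrt{10}$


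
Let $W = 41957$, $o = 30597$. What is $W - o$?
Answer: $11360$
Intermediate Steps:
$W - o = 41957 - 30597 = 11360$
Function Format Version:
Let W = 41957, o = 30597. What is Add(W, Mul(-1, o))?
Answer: 11360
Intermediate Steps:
Add(W, Mul(-1, o)) = Add(41957, Mul(-1, 30597)) = Add(41957, -30597) = 11360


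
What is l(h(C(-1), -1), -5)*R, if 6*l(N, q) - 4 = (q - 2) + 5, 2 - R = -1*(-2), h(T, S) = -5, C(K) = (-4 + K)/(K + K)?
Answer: 0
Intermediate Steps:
C(K) = (-4 + K)/(2*K) (C(K) = (-4 + K)/((2*K)) = (-4 + K)*(1/(2*K)) = (-4 + K)/(2*K))
R = 0 (R = 2 - (-1)*(-2) = 2 - 1*2 = 2 - 2 = 0)
l(N, q) = 7/6 + q/6 (l(N, q) = ⅔ + ((q - 2) + 5)/6 = ⅔ + ((-2 + q) + 5)/6 = ⅔ + (3 + q)/6 = ⅔ + (½ + q/6) = 7/6 + q/6)
l(h(C(-1), -1), -5)*R = (7/6 + (⅙)*(-5))*0 = (7/6 - ⅚)*0 = (⅓)*0 = 0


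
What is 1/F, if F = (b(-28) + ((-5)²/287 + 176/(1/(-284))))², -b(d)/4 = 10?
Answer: 82369/206119515200769 ≈ 3.9962e-10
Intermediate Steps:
b(d) = -40 (b(d) = -4*10 = -40)
F = 206119515200769/82369 (F = (-40 + ((-5)²/287 + 176/(1/(-284))))² = (-40 + (25*(1/287) + 176/(-1/284)))² = (-40 + (25/287 + 176*(-284)))² = (-40 + (25/287 - 49984))² = (-40 - 14345383/287)² = (-14356863/287)² = 206119515200769/82369 ≈ 2.5024e+9)
1/F = 1/(206119515200769/82369) = 82369/206119515200769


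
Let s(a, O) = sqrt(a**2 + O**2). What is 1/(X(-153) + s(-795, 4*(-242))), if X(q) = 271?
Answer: -271/1495608 + sqrt(1569049)/1495608 ≈ 0.00065633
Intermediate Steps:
s(a, O) = sqrt(O**2 + a**2)
1/(X(-153) + s(-795, 4*(-242))) = 1/(271 + sqrt((4*(-242))**2 + (-795)**2)) = 1/(271 + sqrt((-968)**2 + 632025)) = 1/(271 + sqrt(937024 + 632025)) = 1/(271 + sqrt(1569049))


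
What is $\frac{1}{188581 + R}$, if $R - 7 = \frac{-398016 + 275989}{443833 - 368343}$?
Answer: $\frac{75490}{14236386093} \approx 5.3026 \cdot 10^{-6}$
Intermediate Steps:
$R = \frac{406403}{75490}$ ($R = 7 + \frac{-398016 + 275989}{443833 - 368343} = 7 - \frac{122027}{75490} = \frac{406403}{75490} \approx 5.3835$)
$\frac{1}{188581 + R} = \frac{1}{188581 + \frac{406403}{75490}} = \frac{1}{\frac{14236386093}{75490}} = \frac{75490}{14236386093}$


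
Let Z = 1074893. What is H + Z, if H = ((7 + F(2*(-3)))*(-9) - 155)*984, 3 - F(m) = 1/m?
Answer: 832337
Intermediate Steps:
F(m) = 3 - 1/m
H = -242556 (H = ((7 + (3 - 1/(2*(-3))))*(-9) - 155)*984 = ((7 + (3 - 1/(-6)))*(-9) - 155)*984 = ((7 + (3 - 1*(-⅙)))*(-9) - 155)*984 = ((7 + (3 + ⅙))*(-9) - 155)*984 = ((7 + 19/6)*(-9) - 155)*984 = ((61/6)*(-9) - 155)*984 = (-183/2 - 155)*984 = -493/2*984 = -242556)
H + Z = -242556 + 1074893 = 832337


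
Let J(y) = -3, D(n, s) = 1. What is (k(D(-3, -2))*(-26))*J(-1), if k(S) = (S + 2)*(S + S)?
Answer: 468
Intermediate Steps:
k(S) = 2*S*(2 + S) (k(S) = (2 + S)*(2*S) = 2*S*(2 + S))
(k(D(-3, -2))*(-26))*J(-1) = ((2*1*(2 + 1))*(-26))*(-3) = ((2*1*3)*(-26))*(-3) = (6*(-26))*(-3) = -156*(-3) = 468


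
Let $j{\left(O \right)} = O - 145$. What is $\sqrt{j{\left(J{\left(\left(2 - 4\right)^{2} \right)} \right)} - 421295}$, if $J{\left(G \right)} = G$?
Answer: $2 i \sqrt{105359} \approx 649.18 i$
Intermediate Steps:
$j{\left(O \right)} = -145 + O$
$\sqrt{j{\left(J{\left(\left(2 - 4\right)^{2} \right)} \right)} - 421295} = \sqrt{\left(-145 + \left(2 - 4\right)^{2}\right) - 421295} = \sqrt{\left(-145 + \left(-2\right)^{2}\right) - 421295} = \sqrt{\left(-145 + 4\right) - 421295} = \sqrt{-141 - 421295} = \sqrt{-421436} = 2 i \sqrt{105359}$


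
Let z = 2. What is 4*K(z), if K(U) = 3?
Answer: 12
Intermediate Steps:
4*K(z) = 4*3 = 12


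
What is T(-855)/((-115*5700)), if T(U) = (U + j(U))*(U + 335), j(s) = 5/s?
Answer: -3801356/5604525 ≈ -0.67827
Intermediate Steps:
T(U) = (335 + U)*(U + 5/U) (T(U) = (U + 5/U)*(U + 335) = (U + 5/U)*(335 + U) = (335 + U)*(U + 5/U))
T(-855)/((-115*5700)) = (5 + (-855)² + 335*(-855) + 1675/(-855))/((-115*5700)) = (5 + 731025 - 286425 + 1675*(-1/855))/(-655500) = (5 + 731025 - 286425 - 335/171)*(-1/655500) = (76027120/171)*(-1/655500) = -3801356/5604525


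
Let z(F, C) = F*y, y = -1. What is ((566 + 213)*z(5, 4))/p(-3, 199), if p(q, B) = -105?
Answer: 779/21 ≈ 37.095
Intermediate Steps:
z(F, C) = -F (z(F, C) = F*(-1) = -F)
((566 + 213)*z(5, 4))/p(-3, 199) = ((566 + 213)*(-1*5))/(-105) = (779*(-5))*(-1/105) = -3895*(-1/105) = 779/21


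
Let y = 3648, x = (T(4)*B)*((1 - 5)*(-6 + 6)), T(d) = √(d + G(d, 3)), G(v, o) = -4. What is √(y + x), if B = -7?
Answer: 8*√57 ≈ 60.399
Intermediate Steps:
T(d) = √(-4 + d) (T(d) = √(d - 4) = √(-4 + d))
x = 0 (x = (√(-4 + 4)*(-7))*((1 - 5)*(-6 + 6)) = (√0*(-7))*(-4*0) = (0*(-7))*0 = 0*0 = 0)
√(y + x) = √(3648 + 0) = √3648 = 8*√57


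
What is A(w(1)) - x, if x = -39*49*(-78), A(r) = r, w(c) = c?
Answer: -149057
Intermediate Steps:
x = 149058 (x = -1911*(-78) = 149058)
A(w(1)) - x = 1 - 1*149058 = 1 - 149058 = -149057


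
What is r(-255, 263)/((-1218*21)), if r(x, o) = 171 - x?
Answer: -71/4263 ≈ -0.016655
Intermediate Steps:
r(-255, 263)/((-1218*21)) = (171 - 1*(-255))/((-1218*21)) = (171 + 255)/(-25578) = 426*(-1/25578) = -71/4263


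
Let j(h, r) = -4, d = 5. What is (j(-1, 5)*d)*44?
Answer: -880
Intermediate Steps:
(j(-1, 5)*d)*44 = -4*5*44 = -20*44 = -880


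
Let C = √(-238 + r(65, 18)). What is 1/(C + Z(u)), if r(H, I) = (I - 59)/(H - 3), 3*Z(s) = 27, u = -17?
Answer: 558/19819 - I*√917414/19819 ≈ 0.028155 - 0.048328*I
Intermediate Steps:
Z(s) = 9 (Z(s) = (⅓)*27 = 9)
r(H, I) = (-59 + I)/(-3 + H)
C = I*√917414/62 (C = √(-238 + (-59 + 18)/(-3 + 65)) = √(-238 - 41/62) = √(-14797/62) = I*√917414/62 ≈ 15.449*I)
1/(C + Z(u)) = 1/(I*√917414/62 + 9) = 1/(9 + I*√917414/62)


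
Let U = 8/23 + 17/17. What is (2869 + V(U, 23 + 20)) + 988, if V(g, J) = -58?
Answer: 3799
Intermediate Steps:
U = 31/23 (U = 8*(1/23) + 17*(1/17) = 8/23 + 1 = 31/23 ≈ 1.3478)
(2869 + V(U, 23 + 20)) + 988 = (2869 - 58) + 988 = 2811 + 988 = 3799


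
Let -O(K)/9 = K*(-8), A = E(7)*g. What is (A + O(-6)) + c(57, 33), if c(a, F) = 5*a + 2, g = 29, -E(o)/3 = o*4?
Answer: -2581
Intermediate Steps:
E(o) = -12*o (E(o) = -3*o*4 = -12*o)
A = -2436 (A = -12*7*29 = -84*29 = -2436)
O(K) = 72*K (O(K) = -9*K*(-8) = -(-72)*K = 72*K)
c(a, F) = 2 + 5*a
(A + O(-6)) + c(57, 33) = (-2436 + 72*(-6)) + (2 + 5*57) = (-2436 - 432) + (2 + 285) = -2868 + 287 = -2581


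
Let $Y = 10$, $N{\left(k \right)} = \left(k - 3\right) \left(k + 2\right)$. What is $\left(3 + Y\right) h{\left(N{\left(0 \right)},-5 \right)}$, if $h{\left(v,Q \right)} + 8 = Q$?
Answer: $-169$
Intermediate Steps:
$N{\left(k \right)} = \left(-3 + k\right) \left(2 + k\right)$
$h{\left(v,Q \right)} = -8 + Q$
$\left(3 + Y\right) h{\left(N{\left(0 \right)},-5 \right)} = \left(3 + 10\right) \left(-8 - 5\right) = 13 \left(-13\right) = -169$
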